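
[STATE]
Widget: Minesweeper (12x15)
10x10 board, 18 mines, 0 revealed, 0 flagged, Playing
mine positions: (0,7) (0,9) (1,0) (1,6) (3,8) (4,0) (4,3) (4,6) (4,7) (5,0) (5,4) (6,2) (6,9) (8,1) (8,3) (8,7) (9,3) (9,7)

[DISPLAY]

■■■■■■■■■■  
■■■■■■■■■■  
■■■■■■■■■■  
■■■■■■■■■■  
■■■■■■■■■■  
■■■■■■■■■■  
■■■■■■■■■■  
■■■■■■■■■■  
■■■■■■■■■■  
■■■■■■■■■■  
            
            
            
            
            


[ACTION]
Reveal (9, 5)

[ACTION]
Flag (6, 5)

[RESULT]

■■■■■■■■■■  
■■■■■■■■■■  
■■■■■■■■■■  
■■■■■■■■■■  
■■■■■■■■■■  
■■■■■2222■  
■■■■11  1■  
■■■■1 112■  
■■■■2 2■■■  
■■■■2 2■■■  
            
            
            
            
            


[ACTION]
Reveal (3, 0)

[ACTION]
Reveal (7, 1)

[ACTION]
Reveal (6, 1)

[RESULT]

■■■■■■■■■■  
■■■■■■■■■■  
■■■■■■■■■■  
1■■■■■■■■■  
■■■■■■■■■■  
■■■■■2222■  
■2■■11  1■  
■2■■1 112■  
■■■■2 2■■■  
■■■■2 2■■■  
            
            
            
            
            


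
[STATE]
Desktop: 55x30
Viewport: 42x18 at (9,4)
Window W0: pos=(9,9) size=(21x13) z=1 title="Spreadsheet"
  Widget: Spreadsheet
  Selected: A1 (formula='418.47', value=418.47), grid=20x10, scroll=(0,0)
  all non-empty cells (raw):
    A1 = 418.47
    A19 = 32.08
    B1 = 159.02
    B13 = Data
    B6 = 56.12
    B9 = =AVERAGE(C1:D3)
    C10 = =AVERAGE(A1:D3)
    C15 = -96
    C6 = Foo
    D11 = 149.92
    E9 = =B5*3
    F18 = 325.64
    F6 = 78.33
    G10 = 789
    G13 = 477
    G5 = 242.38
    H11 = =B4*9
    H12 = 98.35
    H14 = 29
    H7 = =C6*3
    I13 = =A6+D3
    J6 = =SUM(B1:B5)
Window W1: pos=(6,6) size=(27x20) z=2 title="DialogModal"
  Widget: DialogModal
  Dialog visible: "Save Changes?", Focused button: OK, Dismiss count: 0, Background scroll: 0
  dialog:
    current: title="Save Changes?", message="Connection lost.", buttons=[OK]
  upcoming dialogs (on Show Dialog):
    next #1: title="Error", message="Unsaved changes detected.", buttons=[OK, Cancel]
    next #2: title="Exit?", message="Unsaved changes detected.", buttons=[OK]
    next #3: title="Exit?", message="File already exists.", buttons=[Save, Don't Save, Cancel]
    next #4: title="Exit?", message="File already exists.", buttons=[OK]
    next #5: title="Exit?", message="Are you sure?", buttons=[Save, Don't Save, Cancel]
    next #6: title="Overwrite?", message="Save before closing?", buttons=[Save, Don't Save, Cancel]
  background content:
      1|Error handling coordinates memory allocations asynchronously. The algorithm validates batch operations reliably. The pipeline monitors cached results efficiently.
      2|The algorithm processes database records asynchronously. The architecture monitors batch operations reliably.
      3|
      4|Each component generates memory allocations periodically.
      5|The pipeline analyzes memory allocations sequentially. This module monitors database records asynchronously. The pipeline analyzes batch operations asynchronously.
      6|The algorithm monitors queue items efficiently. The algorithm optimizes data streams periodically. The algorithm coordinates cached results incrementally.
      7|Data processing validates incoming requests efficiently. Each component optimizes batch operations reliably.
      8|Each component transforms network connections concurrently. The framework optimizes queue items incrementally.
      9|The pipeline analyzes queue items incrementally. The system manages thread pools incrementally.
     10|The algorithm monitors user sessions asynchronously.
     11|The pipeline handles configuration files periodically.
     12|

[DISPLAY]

                                          
                                          
━━━━━━━━━━━━━━━━━━━━━━━┓                  
ialogModal             ┃                  
───────────────────────┨                  
ror handling coordinate┃                  
e algorithm processes d┃                  
                       ┃                  
ch component generates ┃                  
e pipeline analyzes mem┃                  
┌──────────────────┐ qu┃                  
│  Save Changes?   │tes┃                  
│ Connection lost. │rms┃                  
│       [OK]       │que┃                  
└──────────────────┘ us┃                  
e pipeline handles conf┃                  
                       ┃                  
                       ┃                  


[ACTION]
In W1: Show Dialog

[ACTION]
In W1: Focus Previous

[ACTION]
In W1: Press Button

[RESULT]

                                          
                                          
━━━━━━━━━━━━━━━━━━━━━━━┓                  
ialogModal             ┃                  
───────────────────────┨                  
ror handling coordinate┃                  
e algorithm processes d┃                  
                       ┃                  
ch component generates ┃                  
e pipeline analyzes mem┃                  
e algorithm monitors qu┃                  
ta processing validates┃                  
ch component transforms┃                  
e pipeline analyzes que┃                  
e algorithm monitors us┃                  
e pipeline handles conf┃                  
                       ┃                  
                       ┃                  


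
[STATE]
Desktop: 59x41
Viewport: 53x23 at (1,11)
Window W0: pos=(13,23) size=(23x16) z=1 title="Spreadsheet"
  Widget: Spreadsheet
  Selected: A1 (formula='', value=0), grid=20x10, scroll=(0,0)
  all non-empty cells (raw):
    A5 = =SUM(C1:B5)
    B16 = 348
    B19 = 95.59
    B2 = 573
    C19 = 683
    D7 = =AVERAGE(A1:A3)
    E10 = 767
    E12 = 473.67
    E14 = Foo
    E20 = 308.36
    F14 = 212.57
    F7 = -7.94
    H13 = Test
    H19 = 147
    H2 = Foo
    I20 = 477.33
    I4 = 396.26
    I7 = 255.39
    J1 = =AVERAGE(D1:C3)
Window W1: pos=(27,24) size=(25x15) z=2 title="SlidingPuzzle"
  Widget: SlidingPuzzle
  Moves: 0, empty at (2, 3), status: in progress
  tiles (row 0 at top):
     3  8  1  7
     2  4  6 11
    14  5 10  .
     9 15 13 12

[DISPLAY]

                                                     
                                                     
                                                     
                                                     
                                                     
                                                     
                                                     
                                                     
                                                     
                                                     
                                                     
                                                     
            ┏━━━━━━━━━━━━━━━━━━━━━┓                  
            ┃ Spreadsheet ┏━━━━━━━━━━━━━━━━━━━━━━━┓  
            ┠─────────────┃ SlidingPuzzle         ┃  
            ┃A1:          ┠───────────────────────┨  
            ┃       A     ┃┌────┬────┬────┬────┐  ┃  
            ┃-------------┃│  3 │  8 │  1 │  7 │  ┃  
            ┃  1      [0] ┃├────┼────┼────┼────┤  ┃  
            ┃  2        0 ┃│  2 │  4 │  6 │ 11 │  ┃  
            ┃  3        0 ┃├────┼────┼────┼────┤  ┃  
            ┃  4        0 ┃│ 14 │  5 │ 10 │    │  ┃  
            ┃  5      573 ┃├────┼────┼────┼────┤  ┃  


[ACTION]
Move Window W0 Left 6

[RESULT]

                                                     
                                                     
                                                     
                                                     
                                                     
                                                     
                                                     
                                                     
                                                     
                                                     
                                                     
                                                     
      ┏━━━━━━━━━━━━━━━━━━━━━┓                        
      ┃ Spreadsheet       ┏━━━━━━━━━━━━━━━━━━━━━━━┓  
      ┠───────────────────┃ SlidingPuzzle         ┃  
      ┃A1:                ┠───────────────────────┨  
      ┃       A       B   ┃┌────┬────┬────┬────┐  ┃  
      ┃-------------------┃│  3 │  8 │  1 │  7 │  ┃  
      ┃  1      [0]       ┃├────┼────┼────┼────┤  ┃  
      ┃  2        0     57┃│  2 │  4 │  6 │ 11 │  ┃  
      ┃  3        0       ┃├────┼────┼────┼────┤  ┃  
      ┃  4        0       ┃│ 14 │  5 │ 10 │    │  ┃  
      ┃  5      573       ┃├────┼────┼────┼────┤  ┃  


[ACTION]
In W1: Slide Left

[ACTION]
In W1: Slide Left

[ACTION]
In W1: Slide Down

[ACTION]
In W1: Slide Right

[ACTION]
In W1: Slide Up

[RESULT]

                                                     
                                                     
                                                     
                                                     
                                                     
                                                     
                                                     
                                                     
                                                     
                                                     
                                                     
                                                     
      ┏━━━━━━━━━━━━━━━━━━━━━┓                        
      ┃ Spreadsheet       ┏━━━━━━━━━━━━━━━━━━━━━━━┓  
      ┠───────────────────┃ SlidingPuzzle         ┃  
      ┃A1:                ┠───────────────────────┨  
      ┃       A       B   ┃┌────┬────┬────┬────┐  ┃  
      ┃-------------------┃│  3 │  8 │  1 │  7 │  ┃  
      ┃  1      [0]       ┃├────┼────┼────┼────┤  ┃  
      ┃  2        0     57┃│  2 │  4 │ 10 │  6 │  ┃  
      ┃  3        0       ┃├────┼────┼────┼────┤  ┃  
      ┃  4        0       ┃│ 14 │  5 │    │ 11 │  ┃  
      ┃  5      573       ┃├────┼────┼────┼────┤  ┃  


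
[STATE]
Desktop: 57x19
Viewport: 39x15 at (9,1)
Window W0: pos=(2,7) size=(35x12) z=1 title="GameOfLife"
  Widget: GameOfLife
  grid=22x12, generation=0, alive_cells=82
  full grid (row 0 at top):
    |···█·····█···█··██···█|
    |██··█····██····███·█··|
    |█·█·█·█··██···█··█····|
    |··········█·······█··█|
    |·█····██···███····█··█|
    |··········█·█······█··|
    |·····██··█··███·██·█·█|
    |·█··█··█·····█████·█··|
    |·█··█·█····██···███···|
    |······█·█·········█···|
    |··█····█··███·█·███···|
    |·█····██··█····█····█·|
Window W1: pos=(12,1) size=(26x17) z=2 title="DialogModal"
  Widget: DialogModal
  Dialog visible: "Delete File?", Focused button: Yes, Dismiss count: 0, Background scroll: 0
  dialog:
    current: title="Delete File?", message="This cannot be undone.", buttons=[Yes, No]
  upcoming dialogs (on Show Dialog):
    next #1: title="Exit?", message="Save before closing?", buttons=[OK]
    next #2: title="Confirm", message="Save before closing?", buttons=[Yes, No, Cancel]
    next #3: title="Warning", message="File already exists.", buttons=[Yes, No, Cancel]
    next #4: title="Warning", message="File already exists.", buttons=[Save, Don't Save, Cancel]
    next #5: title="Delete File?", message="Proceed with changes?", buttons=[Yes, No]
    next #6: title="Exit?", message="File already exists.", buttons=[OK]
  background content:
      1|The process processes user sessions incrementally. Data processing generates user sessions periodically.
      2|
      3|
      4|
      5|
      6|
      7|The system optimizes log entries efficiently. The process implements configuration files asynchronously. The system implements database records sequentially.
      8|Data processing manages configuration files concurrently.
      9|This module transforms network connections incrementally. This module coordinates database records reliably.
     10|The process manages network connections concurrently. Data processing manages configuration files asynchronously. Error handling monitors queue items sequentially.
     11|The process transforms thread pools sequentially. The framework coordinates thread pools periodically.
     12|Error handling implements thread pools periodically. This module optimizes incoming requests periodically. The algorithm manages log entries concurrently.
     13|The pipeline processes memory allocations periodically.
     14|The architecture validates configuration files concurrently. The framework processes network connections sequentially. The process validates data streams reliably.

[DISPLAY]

   ┏━━━━━━━━━━━━━━━━━━━━━━━━┓          
   ┃ DialogModal            ┃          
   ┠────────────────────────┨          
   ┃The process processes us┃          
   ┃                        ┃          
   ┃                        ┃          
━━━┃                        ┃          
fLi┃  ┌──────────────────┐  ┃          
───┃  │   Delete File?   │  ┃          
   ┃Th│This cannot be und│og┃          
█··┃Da│    [Yes]  No     │s ┃          
···┃Th└──────────────────┘ n┃          
██·┃The process manages netw┃          
···┃The process transforms t┃          
█··┃Error handling implement┃          


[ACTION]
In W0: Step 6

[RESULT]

   ┏━━━━━━━━━━━━━━━━━━━━━━━━┓          
   ┃ DialogModal            ┃          
   ┠────────────────────────┨          
   ┃The process processes us┃          
   ┃                        ┃          
   ┃                        ┃          
━━━┃                        ┃          
fLi┃  ┌──────────────────┐  ┃          
───┃  │   Delete File?   │  ┃          
   ┃Th│This cannot be und│og┃          
██·┃Da│    [Yes]  No     │s ┃          
██·┃Th└──────────────────┘ n┃          
·█·┃The process manages netw┃          
··█┃The process transforms t┃          
···┃Error handling implement┃          


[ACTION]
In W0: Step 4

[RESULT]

   ┏━━━━━━━━━━━━━━━━━━━━━━━━┓          
   ┃ DialogModal            ┃          
   ┠────────────────────────┨          
   ┃The process processes us┃          
   ┃                        ┃          
   ┃                        ┃          
━━━┃                        ┃          
fLi┃  ┌──────────────────┐  ┃          
───┃  │   Delete File?   │  ┃          
0  ┃Th│This cannot be und│og┃          
···┃Da│    [Yes]  No     │s ┃          
···┃Th└──────────────────┘ n┃          
···┃The process manages netw┃          
···┃The process transforms t┃          
·██┃Error handling implement┃          


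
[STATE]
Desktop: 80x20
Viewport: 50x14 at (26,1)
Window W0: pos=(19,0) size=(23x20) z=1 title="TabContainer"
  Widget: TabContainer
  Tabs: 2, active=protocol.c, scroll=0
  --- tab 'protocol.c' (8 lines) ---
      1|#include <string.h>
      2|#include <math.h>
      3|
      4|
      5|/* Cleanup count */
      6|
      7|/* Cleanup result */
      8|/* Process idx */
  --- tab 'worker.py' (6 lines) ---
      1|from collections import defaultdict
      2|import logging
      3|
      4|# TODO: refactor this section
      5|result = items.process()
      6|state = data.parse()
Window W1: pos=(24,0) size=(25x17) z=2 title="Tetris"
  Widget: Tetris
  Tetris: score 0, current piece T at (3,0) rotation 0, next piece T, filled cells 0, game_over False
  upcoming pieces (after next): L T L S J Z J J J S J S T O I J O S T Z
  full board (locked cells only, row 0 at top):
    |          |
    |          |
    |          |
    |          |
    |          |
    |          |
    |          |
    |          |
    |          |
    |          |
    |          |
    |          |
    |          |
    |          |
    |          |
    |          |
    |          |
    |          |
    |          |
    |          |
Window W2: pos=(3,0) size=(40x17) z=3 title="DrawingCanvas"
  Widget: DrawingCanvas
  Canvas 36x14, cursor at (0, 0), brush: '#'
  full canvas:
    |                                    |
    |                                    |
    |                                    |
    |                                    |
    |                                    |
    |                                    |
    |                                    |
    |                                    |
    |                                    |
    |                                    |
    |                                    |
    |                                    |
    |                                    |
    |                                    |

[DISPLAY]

                ┃     ┃                           
────────────────┨─────┨                           
                ┃     ┃                           
                ┃     ┃                           
                ┃     ┃                           
                ┃     ┃                           
                ┃     ┃                           
                ┃     ┃                           
                ┃     ┃                           
                ┃     ┃                           
                ┃     ┃                           
                ┃     ┃                           
                ┃     ┃                           
                ┃     ┃                           


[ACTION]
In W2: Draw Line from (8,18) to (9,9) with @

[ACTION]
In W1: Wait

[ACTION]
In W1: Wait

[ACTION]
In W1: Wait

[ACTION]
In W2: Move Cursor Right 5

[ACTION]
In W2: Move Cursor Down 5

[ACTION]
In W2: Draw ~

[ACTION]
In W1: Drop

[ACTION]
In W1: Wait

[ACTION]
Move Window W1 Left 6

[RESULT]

                ┃                                 
────────────────┨                                 
                ┃                                 
                ┃                                 
                ┃                                 
                ┃                                 
                ┃                                 
                ┃                                 
                ┃                                 
                ┃                                 
                ┃                                 
                ┃                                 
                ┃                                 
                ┃                                 


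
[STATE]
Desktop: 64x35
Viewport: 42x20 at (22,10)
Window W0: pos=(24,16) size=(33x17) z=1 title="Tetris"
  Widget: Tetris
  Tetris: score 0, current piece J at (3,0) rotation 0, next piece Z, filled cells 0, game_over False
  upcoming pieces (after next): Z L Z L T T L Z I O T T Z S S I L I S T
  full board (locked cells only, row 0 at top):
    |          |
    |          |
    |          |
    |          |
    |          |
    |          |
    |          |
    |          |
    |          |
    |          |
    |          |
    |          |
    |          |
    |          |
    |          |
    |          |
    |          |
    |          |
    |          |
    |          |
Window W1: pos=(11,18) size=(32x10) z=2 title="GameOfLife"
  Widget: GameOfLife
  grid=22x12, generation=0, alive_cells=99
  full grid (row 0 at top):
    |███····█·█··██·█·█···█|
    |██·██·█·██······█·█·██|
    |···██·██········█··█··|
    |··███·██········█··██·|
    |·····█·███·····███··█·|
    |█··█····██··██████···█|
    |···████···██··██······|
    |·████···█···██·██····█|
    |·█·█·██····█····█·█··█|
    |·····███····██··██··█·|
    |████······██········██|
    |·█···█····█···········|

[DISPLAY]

                                          
                                          
                                          
                                          
                                          
                                          
  ┏━━━━━━━━━━━━━━━━━━━━━━━━━━━━━━━┓       
  ┃ Tetris                        ┃       
━━━━━━━━━━━━━━━━━━━━┓─────────────┨       
e                   ┃             ┃       
────────────────────┨             ┃       
                    ┃             ┃       
······█··██·        ┃             ┃       
·····███··█·        ┃             ┃       
··██████···█        ┃             ┃       
██··██······        ┃             ┃       
··██·██····█        ┃             ┃       
━━━━━━━━━━━━━━━━━━━━┛             ┃       
  ┃          │                    ┃       
  ┃          │                    ┃       


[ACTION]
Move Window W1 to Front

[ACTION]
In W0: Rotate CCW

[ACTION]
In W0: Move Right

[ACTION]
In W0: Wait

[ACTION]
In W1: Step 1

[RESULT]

                                          
                                          
                                          
                                          
                                          
                                          
  ┏━━━━━━━━━━━━━━━━━━━━━━━━━━━━━━━┓       
  ┃ Tetris                        ┃       
━━━━━━━━━━━━━━━━━━━━┓─────────────┨       
e                   ┃             ┃       
────────────────────┨             ┃       
                    ┃             ┃       
········███·        ┃             ┃       
···█····████        ┃             ┃       
·███···█····        ┃             ┃       
██·····█····        ┃             ┃       
█·██··██····        ┃             ┃       
━━━━━━━━━━━━━━━━━━━━┛             ┃       
  ┃          │                    ┃       
  ┃          │                    ┃       


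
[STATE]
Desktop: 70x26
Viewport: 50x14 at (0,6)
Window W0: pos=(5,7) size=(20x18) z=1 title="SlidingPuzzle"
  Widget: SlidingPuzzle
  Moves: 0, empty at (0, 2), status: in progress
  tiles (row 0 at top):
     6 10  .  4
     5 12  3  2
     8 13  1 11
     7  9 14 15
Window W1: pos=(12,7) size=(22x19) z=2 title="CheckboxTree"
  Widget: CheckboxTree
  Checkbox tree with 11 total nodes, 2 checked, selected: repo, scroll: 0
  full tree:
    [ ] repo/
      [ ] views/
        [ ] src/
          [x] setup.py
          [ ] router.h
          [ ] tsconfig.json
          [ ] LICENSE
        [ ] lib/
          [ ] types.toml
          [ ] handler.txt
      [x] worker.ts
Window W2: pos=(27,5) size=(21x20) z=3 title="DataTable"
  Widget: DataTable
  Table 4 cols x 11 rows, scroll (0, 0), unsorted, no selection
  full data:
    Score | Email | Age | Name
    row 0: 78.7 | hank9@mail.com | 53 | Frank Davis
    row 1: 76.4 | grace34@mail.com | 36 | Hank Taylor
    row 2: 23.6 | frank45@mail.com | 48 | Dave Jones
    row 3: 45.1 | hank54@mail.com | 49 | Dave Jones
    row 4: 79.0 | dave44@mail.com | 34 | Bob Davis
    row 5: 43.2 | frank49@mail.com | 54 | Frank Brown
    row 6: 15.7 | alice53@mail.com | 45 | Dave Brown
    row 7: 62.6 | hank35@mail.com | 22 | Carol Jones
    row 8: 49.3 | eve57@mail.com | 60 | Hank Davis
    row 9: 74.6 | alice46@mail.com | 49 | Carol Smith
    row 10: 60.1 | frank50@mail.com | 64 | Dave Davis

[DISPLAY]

                           ┃ DataTable         ┃  
     ┏━━━━━━┏━━━━━━━━━━━━━━┠───────────────────┨  
     ┃ Slidi┃ CheckboxTree ┃Score│Email        ┃  
     ┠──────┠──────────────┃─────┼─────────────┃  
     ┃┌────┬┃>[-] repo/    ┃78.7 │hank9@mail.co┃  
     ┃│  6 │┃   [-] views/ ┃76.4 │grace34@mail.┃  
     ┃├────┼┃     [-] src/ ┃23.6 │frank45@mail.┃  
     ┃│  5 │┃       [x] set┃45.1 │hank54@mail.c┃  
     ┃├────┼┃       [ ] rou┃79.0 │dave44@mail.c┃  
     ┃│  8 │┃       [ ] tsc┃43.2 │frank49@mail.┃  
     ┃├────┼┃       [ ] LIC┃15.7 │alice53@mail.┃  
     ┃│  7 │┃     [ ] lib/ ┃62.6 │hank35@mail.c┃  
     ┃└────┴┃       [ ] typ┃49.3 │eve57@mail.co┃  
     ┃Moves:┃       [ ] han┃74.6 │alice46@mail.┃  


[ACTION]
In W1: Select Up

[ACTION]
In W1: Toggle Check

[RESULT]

                           ┃ DataTable         ┃  
     ┏━━━━━━┏━━━━━━━━━━━━━━┠───────────────────┨  
     ┃ Slidi┃ CheckboxTree ┃Score│Email        ┃  
     ┠──────┠──────────────┃─────┼─────────────┃  
     ┃┌────┬┃>[x] repo/    ┃78.7 │hank9@mail.co┃  
     ┃│  6 │┃   [x] views/ ┃76.4 │grace34@mail.┃  
     ┃├────┼┃     [x] src/ ┃23.6 │frank45@mail.┃  
     ┃│  5 │┃       [x] set┃45.1 │hank54@mail.c┃  
     ┃├────┼┃       [x] rou┃79.0 │dave44@mail.c┃  
     ┃│  8 │┃       [x] tsc┃43.2 │frank49@mail.┃  
     ┃├────┼┃       [x] LIC┃15.7 │alice53@mail.┃  
     ┃│  7 │┃     [x] lib/ ┃62.6 │hank35@mail.c┃  
     ┃└────┴┃       [x] typ┃49.3 │eve57@mail.co┃  
     ┃Moves:┃       [x] han┃74.6 │alice46@mail.┃  


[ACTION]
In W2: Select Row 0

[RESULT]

                           ┃ DataTable         ┃  
     ┏━━━━━━┏━━━━━━━━━━━━━━┠───────────────────┨  
     ┃ Slidi┃ CheckboxTree ┃Score│Email        ┃  
     ┠──────┠──────────────┃─────┼─────────────┃  
     ┃┌────┬┃>[x] repo/    ┃>8.7 │hank9@mail.co┃  
     ┃│  6 │┃   [x] views/ ┃76.4 │grace34@mail.┃  
     ┃├────┼┃     [x] src/ ┃23.6 │frank45@mail.┃  
     ┃│  5 │┃       [x] set┃45.1 │hank54@mail.c┃  
     ┃├────┼┃       [x] rou┃79.0 │dave44@mail.c┃  
     ┃│  8 │┃       [x] tsc┃43.2 │frank49@mail.┃  
     ┃├────┼┃       [x] LIC┃15.7 │alice53@mail.┃  
     ┃│  7 │┃     [x] lib/ ┃62.6 │hank35@mail.c┃  
     ┃└────┴┃       [x] typ┃49.3 │eve57@mail.co┃  
     ┃Moves:┃       [x] han┃74.6 │alice46@mail.┃  


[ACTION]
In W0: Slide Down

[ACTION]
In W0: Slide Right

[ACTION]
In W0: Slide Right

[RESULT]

                           ┃ DataTable         ┃  
     ┏━━━━━━┏━━━━━━━━━━━━━━┠───────────────────┨  
     ┃ Slidi┃ CheckboxTree ┃Score│Email        ┃  
     ┠──────┠──────────────┃─────┼─────────────┃  
     ┃┌────┬┃>[x] repo/    ┃>8.7 │hank9@mail.co┃  
     ┃│    │┃   [x] views/ ┃76.4 │grace34@mail.┃  
     ┃├────┼┃     [x] src/ ┃23.6 │frank45@mail.┃  
     ┃│  5 │┃       [x] set┃45.1 │hank54@mail.c┃  
     ┃├────┼┃       [x] rou┃79.0 │dave44@mail.c┃  
     ┃│  8 │┃       [x] tsc┃43.2 │frank49@mail.┃  
     ┃├────┼┃       [x] LIC┃15.7 │alice53@mail.┃  
     ┃│  7 │┃     [x] lib/ ┃62.6 │hank35@mail.c┃  
     ┃└────┴┃       [x] typ┃49.3 │eve57@mail.co┃  
     ┃Moves:┃       [x] han┃74.6 │alice46@mail.┃  


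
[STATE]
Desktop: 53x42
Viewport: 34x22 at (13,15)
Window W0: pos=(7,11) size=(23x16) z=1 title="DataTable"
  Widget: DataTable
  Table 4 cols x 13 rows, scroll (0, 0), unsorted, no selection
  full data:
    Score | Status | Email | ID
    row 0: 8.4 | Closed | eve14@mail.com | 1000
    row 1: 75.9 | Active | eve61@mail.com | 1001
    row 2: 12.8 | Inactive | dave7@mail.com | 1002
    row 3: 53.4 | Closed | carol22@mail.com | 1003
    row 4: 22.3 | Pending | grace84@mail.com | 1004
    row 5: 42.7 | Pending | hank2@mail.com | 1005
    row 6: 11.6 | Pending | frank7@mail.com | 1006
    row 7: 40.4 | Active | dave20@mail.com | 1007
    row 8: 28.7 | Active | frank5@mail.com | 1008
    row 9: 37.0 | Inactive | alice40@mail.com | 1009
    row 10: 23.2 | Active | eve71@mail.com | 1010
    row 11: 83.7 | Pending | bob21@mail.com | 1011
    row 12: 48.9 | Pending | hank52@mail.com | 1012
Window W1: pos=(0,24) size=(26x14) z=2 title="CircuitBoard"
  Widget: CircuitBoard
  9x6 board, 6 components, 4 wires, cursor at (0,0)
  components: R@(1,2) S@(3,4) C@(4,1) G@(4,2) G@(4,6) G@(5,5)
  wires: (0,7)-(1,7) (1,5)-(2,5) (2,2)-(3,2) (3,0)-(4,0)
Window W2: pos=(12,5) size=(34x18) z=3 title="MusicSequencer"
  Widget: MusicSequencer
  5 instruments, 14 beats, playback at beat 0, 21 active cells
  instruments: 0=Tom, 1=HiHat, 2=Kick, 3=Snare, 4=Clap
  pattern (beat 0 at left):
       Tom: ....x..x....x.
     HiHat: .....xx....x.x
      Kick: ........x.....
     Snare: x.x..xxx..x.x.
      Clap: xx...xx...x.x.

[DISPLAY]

                                ┃ 
                                ┃ 
                                ┃ 
                                ┃ 
                                ┃ 
                                ┃ 
                                ┃ 
━━━━━━━━━━━━━━━━━━━━━━━━━━━━━━━━┛ 
│Active  │dave20┃                 
━━━━━━━━━━━━┓nk5┃                 
d           ┃ce4┃                 
────────────┨━━━┛                 
 5 6 7 8    ┃                     
            ┃                     
            ┃                     
R           ┃                     
            ┃                     
·           ┃                     
│           ┃                     
·       S   ┃                     
            ┃                     
G           ┃                     


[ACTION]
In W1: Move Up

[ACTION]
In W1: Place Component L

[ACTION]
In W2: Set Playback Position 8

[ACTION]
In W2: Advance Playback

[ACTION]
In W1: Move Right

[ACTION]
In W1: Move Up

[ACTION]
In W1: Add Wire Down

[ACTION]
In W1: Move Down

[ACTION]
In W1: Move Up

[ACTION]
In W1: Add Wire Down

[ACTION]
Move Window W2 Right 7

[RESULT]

┼─────┃                           
│Close┃                           
│Activ┃                           
│Inact┃                           
│Close┃                           
│Pendi┃                           
│Pendi┃                           
│Pendi┗━━━━━━━━━━━━━━━━━━━━━━━━━━━
│Active  │dave20┃                 
━━━━━━━━━━━━┓nk5┃                 
d           ┃ce4┃                 
────────────┨━━━┛                 
 5 6 7 8    ┃                     
            ┃                     
            ┃                     
R           ┃                     
            ┃                     
·           ┃                     
│           ┃                     
·       S   ┃                     
            ┃                     
G           ┃                     


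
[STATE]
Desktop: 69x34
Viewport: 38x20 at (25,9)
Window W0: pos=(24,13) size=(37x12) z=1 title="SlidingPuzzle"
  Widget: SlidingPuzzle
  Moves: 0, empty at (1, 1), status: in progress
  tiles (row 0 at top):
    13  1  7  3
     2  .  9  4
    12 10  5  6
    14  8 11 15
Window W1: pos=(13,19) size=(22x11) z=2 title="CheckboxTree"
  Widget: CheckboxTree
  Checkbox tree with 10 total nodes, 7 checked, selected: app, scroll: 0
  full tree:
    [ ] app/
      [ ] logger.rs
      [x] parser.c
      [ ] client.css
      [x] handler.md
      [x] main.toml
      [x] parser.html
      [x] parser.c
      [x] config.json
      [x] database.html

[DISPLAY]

                                      
                                      
                                      
                                      
━━━━━━━━━━━━━━━━━━━━━━━━━━━━━━━━━━━┓  
 SlidingPuzzle                     ┃  
───────────────────────────────────┨  
┌────┬────┬────┬────┐              ┃  
│ 13 │  1 │  7 │  3 │              ┃  
├────┼────┼────┼────┤              ┃  
━━━━━━━━━┓│  9 │  4 │              ┃  
ee       ┃┼────┼────┤              ┃  
─────────┨│  5 │  6 │              ┃  
         ┃┼────┼────┤              ┃  
er.rs    ┃│ 11 │ 15 │              ┃  
er.c     ┃━━━━━━━━━━━━━━━━━━━━━━━━━┛  
nt.css   ┃                            
ler.md   ┃                            
.toml    ┃                            
er.html  ┃                            


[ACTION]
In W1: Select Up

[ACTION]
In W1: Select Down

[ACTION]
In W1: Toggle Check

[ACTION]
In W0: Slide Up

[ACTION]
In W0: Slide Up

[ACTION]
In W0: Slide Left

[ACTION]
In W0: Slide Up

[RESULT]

                                      
                                      
                                      
                                      
━━━━━━━━━━━━━━━━━━━━━━━━━━━━━━━━━━━┓  
 SlidingPuzzle                     ┃  
───────────────────────────────────┨  
┌────┬────┬────┬────┐              ┃  
│ 13 │  1 │  7 │  3 │              ┃  
├────┼────┼────┼────┤              ┃  
━━━━━━━━━┓│  9 │  4 │              ┃  
ee       ┃┼────┼────┤              ┃  
─────────┨│  5 │  6 │              ┃  
         ┃┼────┼────┤              ┃  
er.rs    ┃│    │ 15 │              ┃  
er.c     ┃━━━━━━━━━━━━━━━━━━━━━━━━━┛  
nt.css   ┃                            
ler.md   ┃                            
.toml    ┃                            
er.html  ┃                            


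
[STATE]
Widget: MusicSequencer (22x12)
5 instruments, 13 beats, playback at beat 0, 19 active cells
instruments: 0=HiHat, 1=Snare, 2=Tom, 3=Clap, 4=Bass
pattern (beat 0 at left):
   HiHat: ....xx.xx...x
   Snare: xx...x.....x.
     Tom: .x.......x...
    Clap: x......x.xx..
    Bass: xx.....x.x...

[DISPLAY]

      ▼123456789012   
 HiHat····██·██···█   
 Snare██···█·····█·   
   Tom·█·······█···   
  Clap█······█·██··   
  Bass██·····█·█···   
                      
                      
                      
                      
                      
                      


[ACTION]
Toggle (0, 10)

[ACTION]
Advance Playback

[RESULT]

      0▼23456789012   
 HiHat····██·██·█·█   
 Snare██···█·····█·   
   Tom·█·······█···   
  Clap█······█·██··   
  Bass██·····█·█···   
                      
                      
                      
                      
                      
                      


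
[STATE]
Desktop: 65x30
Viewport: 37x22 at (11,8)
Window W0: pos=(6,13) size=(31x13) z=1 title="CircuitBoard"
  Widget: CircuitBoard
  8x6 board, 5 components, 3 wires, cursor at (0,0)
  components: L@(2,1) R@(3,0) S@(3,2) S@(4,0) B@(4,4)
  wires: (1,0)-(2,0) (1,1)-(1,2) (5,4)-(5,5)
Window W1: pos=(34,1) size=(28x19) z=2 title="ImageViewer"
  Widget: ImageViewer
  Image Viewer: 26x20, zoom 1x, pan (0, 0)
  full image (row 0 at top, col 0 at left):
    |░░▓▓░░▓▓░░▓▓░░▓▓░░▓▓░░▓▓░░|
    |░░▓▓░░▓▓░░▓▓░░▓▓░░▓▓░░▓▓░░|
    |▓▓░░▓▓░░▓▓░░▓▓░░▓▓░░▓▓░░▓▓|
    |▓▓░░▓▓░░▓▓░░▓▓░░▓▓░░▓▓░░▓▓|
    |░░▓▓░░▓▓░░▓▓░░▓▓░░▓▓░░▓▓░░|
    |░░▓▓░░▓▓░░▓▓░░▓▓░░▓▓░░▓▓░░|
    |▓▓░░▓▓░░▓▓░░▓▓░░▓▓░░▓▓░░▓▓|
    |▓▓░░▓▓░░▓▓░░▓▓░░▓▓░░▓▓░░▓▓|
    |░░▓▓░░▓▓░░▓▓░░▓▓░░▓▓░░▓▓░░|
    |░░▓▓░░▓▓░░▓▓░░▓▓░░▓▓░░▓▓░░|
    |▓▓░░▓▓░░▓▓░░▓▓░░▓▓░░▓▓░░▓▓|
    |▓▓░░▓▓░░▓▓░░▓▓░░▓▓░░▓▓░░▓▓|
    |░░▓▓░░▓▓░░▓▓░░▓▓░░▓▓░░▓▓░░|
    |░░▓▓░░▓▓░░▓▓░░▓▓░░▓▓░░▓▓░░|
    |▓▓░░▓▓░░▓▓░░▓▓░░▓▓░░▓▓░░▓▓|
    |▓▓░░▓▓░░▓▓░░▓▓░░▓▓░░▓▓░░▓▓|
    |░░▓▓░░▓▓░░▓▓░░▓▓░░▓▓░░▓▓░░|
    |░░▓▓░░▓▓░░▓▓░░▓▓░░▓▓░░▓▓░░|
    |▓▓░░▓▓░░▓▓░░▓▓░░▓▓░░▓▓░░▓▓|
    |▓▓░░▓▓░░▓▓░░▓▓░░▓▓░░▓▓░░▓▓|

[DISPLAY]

                       ┃░░▓▓░░▓▓░░▓▓░
                       ┃░░▓▓░░▓▓░░▓▓░
                       ┃▓▓░░▓▓░░▓▓░░▓
                       ┃▓▓░░▓▓░░▓▓░░▓
                       ┃░░▓▓░░▓▓░░▓▓░
━━━━━━━━━━━━━━━━━━━━━━━┃░░▓▓░░▓▓░░▓▓░
cuitBoard              ┃▓▓░░▓▓░░▓▓░░▓
───────────────────────┃▓▓░░▓▓░░▓▓░░▓
 1 2 3 4 5 6 7         ┃░░▓▓░░▓▓░░▓▓░
.]                     ┃░░▓▓░░▓▓░░▓▓░
                       ┃▓▓░░▓▓░░▓▓░░▓
·   · ─ ·              ┗━━━━━━━━━━━━━
│                        ┃           
·   L                    ┃           
                         ┃           
R       S                ┃           
                         ┃           
━━━━━━━━━━━━━━━━━━━━━━━━━┛           
                                     
                                     
                                     
                                     


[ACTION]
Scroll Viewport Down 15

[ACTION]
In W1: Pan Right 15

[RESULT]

                       ┃▓░░▓▓░░▓▓░░  
                       ┃▓░░▓▓░░▓▓░░  
                       ┃░▓▓░░▓▓░░▓▓  
                       ┃░▓▓░░▓▓░░▓▓  
                       ┃▓░░▓▓░░▓▓░░  
━━━━━━━━━━━━━━━━━━━━━━━┃▓░░▓▓░░▓▓░░  
cuitBoard              ┃░▓▓░░▓▓░░▓▓  
───────────────────────┃░▓▓░░▓▓░░▓▓  
 1 2 3 4 5 6 7         ┃▓░░▓▓░░▓▓░░  
.]                     ┃▓░░▓▓░░▓▓░░  
                       ┃░▓▓░░▓▓░░▓▓  
·   · ─ ·              ┗━━━━━━━━━━━━━
│                        ┃           
·   L                    ┃           
                         ┃           
R       S                ┃           
                         ┃           
━━━━━━━━━━━━━━━━━━━━━━━━━┛           
                                     
                                     
                                     
                                     
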